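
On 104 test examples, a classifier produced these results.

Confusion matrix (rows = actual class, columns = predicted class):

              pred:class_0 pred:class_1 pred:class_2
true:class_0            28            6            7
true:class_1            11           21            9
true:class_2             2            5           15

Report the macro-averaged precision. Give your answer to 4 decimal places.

0.6077

Per-class precision (TP/(TP+FP)):
  class_0: TP=28, FP=11+2=13 → 28/41 = 0.68293
  class_1: TP=21, FP=6+5=11 → 21/32 = 0.65625
  class_2: TP=15, FP=7+9=16 → 15/31 = 0.48387
Macro-precision = mean = (0.68293 + 0.65625 + 0.48387) / 3 = 0.6077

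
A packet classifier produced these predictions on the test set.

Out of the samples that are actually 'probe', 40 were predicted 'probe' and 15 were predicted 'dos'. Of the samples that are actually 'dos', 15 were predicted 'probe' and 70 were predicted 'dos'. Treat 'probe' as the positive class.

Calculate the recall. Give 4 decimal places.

Recall = TP/(TP+FN) = 40/(40+15) = 40/55 = 0.7273

0.7273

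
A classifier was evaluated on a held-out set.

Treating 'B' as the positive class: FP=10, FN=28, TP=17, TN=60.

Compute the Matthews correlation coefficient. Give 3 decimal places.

MCC = (TP·TN − FP·FN) / √((TP+FP)(TP+FN)(TN+FP)(TN+FN))
Numerator = 17·60 − 10·28 = 740
Denominator = √(27·45·70·88) = √7484400 = 2735.7631
MCC = 740 / 2735.7631 = 0.270

0.270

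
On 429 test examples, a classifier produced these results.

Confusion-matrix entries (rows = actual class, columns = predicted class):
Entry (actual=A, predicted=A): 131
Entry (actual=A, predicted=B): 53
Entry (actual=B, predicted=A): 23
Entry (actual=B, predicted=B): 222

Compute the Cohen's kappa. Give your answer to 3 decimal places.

0.631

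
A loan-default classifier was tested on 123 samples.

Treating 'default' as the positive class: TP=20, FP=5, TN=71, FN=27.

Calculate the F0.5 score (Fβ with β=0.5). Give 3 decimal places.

0.680

Fβ = (1+β²)·TP / ((1+β²)·TP + β²·FN + FP), with β²=1/4
= 1.25·20 / (1.25·20 + 0.25·27 + 5) = 0.680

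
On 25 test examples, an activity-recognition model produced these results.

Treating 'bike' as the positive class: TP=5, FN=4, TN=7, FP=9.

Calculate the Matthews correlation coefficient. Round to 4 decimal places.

MCC = (TP·TN − FP·FN) / √((TP+FP)(TP+FN)(TN+FP)(TN+FN))
Numerator = 5·7 − 9·4 = -1
Denominator = √(14·9·16·11) = √22176 = 148.9161
MCC = -1 / 148.9161 = -0.0067

-0.0067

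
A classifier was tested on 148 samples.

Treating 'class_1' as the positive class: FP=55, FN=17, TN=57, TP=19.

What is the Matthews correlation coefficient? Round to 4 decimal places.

0.0315

MCC = (TP·TN − FP·FN) / √((TP+FP)(TP+FN)(TN+FP)(TN+FN))
Numerator = 19·57 − 55·17 = 148
Denominator = √(74·36·112·74) = √22079232 = 4698.8543
MCC = 148 / 4698.8543 = 0.0315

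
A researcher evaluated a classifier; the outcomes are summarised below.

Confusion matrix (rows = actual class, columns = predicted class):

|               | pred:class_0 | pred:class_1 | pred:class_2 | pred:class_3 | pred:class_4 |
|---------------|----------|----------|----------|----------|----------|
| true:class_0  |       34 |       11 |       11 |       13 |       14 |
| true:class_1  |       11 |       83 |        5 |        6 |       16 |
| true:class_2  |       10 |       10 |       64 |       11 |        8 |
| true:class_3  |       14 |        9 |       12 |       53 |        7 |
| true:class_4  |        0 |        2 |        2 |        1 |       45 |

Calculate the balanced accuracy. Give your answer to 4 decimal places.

0.6350

Balanced accuracy = mean of per-class recall.
  class_0: recall = 34/83 = 0.40964
  class_1: recall = 83/121 = 0.68595
  class_2: recall = 64/103 = 0.62136
  class_3: recall = 53/95 = 0.55789
  class_4: recall = 45/50 = 0.90000
Mean = (0.40964 + 0.68595 + 0.62136 + 0.55789 + 0.90000) / 5 = 0.6350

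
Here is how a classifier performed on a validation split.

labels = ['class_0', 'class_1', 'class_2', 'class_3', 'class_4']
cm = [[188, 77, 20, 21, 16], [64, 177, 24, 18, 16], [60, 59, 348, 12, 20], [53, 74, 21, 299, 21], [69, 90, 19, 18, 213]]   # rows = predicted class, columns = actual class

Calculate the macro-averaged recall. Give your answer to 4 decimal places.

0.6334

Per-class recall (TP/(TP+FN)):
  class_0: TP=188, FN=64+60+53+69=246 → 188/434 = 0.43318
  class_1: TP=177, FN=77+59+74+90=300 → 177/477 = 0.37107
  class_2: TP=348, FN=20+24+21+19=84 → 348/432 = 0.80556
  class_3: TP=299, FN=21+18+12+18=69 → 299/368 = 0.81250
  class_4: TP=213, FN=16+16+20+21=73 → 213/286 = 0.74476
Macro-recall = mean = (0.43318 + 0.37107 + 0.80556 + 0.81250 + 0.74476) / 5 = 0.6334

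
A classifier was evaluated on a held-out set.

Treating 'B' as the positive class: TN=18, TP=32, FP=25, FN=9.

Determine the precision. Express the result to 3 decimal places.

0.561

Precision = TP/(TP+FP) = 32/(32+25) = 32/57 = 0.561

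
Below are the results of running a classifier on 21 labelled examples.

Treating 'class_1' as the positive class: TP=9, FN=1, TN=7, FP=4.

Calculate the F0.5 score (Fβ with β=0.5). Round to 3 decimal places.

Fβ = (1+β²)·TP / ((1+β²)·TP + β²·FN + FP), with β²=1/4
= 1.25·9 / (1.25·9 + 0.25·1 + 4) = 0.726

0.726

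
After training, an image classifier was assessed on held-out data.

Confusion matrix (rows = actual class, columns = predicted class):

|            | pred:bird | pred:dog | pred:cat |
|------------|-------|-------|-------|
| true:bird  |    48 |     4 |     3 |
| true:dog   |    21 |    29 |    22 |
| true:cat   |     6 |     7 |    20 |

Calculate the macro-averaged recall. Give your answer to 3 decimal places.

Per-class recall (TP/(TP+FN)):
  bird: TP=48, FN=4+3=7 → 48/55 = 0.8727
  dog: TP=29, FN=21+22=43 → 29/72 = 0.4028
  cat: TP=20, FN=6+7=13 → 20/33 = 0.6061
Macro-recall = mean = (0.8727 + 0.4028 + 0.6061) / 3 = 0.627

0.627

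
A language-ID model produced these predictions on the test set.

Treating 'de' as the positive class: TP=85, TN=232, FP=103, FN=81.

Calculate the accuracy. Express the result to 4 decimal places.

0.6327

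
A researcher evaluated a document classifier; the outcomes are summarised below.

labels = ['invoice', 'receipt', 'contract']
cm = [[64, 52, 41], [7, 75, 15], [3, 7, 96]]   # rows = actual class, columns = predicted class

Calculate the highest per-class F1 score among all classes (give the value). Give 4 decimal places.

Per-class F1 score (2·TP/(2·TP+FP+FN)):
  invoice: TP=64, FP=7+3=10, FN=52+41=93 → 128/231 = 0.55411
  receipt: TP=75, FP=52+7=59, FN=7+15=22 → 150/231 = 0.64935
  contract: TP=96, FP=41+15=56, FN=3+7=10 → 192/258 = 0.74419
Highest is class 'contract' with F1 score = 0.7442.

0.7442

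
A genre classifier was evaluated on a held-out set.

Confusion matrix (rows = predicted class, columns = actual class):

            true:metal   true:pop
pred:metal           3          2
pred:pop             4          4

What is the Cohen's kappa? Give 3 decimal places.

0.093

Observed agreement pₒ = trace/N = 7/13 = 0.5385
Expected agreement pₑ = Σ (rowᵢ·colᵢ)/N² = (7·5 + 6·8)/13² = 0.4911
κ = (pₒ − pₑ)/(1 − pₑ) = (0.5385 − 0.4911)/(1 − 0.4911) = 0.093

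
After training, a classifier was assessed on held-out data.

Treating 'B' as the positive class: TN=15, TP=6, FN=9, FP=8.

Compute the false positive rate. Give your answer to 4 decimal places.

0.3478

FPR = FP/(FP+TN) = 8/(8+15) = 0.3478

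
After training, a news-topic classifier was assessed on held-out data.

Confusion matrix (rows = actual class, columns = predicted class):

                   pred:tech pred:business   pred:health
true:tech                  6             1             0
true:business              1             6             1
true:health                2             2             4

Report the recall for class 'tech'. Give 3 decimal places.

Take TP from the diagonal, FP from the rest of the 'tech' prediction marginal, FN from the rest of the 'tech' actual marginal.
recall = TP/(TP+FN).
tech: TP=6, FN=1+0=1 → 6/7 = 0.8571

0.857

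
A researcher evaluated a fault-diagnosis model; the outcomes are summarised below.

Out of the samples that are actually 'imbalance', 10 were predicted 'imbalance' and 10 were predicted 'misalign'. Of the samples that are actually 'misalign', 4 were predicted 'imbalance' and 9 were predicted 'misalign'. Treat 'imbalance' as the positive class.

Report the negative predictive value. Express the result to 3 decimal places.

0.474

NPV = TN/(TN+FN) = 9/(9+10) = 0.474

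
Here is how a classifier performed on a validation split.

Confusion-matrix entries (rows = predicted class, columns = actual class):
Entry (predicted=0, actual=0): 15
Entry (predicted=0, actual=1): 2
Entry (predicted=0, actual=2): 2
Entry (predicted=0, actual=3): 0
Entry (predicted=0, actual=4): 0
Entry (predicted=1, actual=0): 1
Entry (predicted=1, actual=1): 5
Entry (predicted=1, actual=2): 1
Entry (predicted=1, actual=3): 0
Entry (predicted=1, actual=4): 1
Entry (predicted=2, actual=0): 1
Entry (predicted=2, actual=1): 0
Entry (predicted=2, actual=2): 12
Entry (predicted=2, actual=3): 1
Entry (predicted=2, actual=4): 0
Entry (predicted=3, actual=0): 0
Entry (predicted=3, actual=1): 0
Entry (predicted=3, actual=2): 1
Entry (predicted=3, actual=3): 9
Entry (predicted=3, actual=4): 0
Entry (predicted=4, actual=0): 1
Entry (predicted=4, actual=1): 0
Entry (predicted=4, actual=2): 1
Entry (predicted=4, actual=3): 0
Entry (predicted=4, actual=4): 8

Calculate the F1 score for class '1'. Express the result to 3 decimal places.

One-vs-rest for '1': TP = diagonal; FP = other classes predicted '1'; FN = '1' predicted as other.
F1 score = 2·TP/(2·TP+FP+FN).
1: TP=5, FP=1+1+0+1=3, FN=2+0+0+0=2 → 10/15 = 0.6667

0.667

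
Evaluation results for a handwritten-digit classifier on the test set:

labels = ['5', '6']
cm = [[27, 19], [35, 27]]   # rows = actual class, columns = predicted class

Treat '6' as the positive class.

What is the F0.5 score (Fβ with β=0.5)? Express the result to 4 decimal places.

0.5488

Fβ = (1+β²)·TP / ((1+β²)·TP + β²·FN + FP), with β²=1/4
= 1.25·27 / (1.25·27 + 0.25·35 + 19) = 0.5488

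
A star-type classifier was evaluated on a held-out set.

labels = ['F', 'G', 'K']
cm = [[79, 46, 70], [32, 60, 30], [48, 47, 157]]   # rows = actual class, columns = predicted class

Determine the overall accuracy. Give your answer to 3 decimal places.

Accuracy = trace / total = (79+60+157=296) / 569 = 296/569 = 0.520

0.520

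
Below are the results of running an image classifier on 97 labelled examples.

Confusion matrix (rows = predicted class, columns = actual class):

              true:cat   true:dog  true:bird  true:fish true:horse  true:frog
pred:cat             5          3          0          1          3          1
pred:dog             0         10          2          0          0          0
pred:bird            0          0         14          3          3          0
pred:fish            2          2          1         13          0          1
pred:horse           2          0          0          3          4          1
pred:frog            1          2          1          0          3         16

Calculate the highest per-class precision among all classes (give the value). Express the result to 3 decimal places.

Per-class precision (TP/(TP+FP)):
  cat: TP=5, FP=3+0+1+3+1=8 → 5/13 = 0.3846
  dog: TP=10, FP=0+2+0+0+0=2 → 10/12 = 0.8333
  bird: TP=14, FP=0+0+3+3+0=6 → 14/20 = 0.7000
  fish: TP=13, FP=2+2+1+0+1=6 → 13/19 = 0.6842
  horse: TP=4, FP=2+0+0+3+1=6 → 4/10 = 0.4000
  frog: TP=16, FP=1+2+1+0+3=7 → 16/23 = 0.6957
Highest is class 'dog' with precision = 0.833.

0.833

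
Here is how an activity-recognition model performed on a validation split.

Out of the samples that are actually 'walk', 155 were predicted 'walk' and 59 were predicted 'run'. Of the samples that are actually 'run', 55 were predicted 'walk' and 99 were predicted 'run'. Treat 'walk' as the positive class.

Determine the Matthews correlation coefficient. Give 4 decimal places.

MCC = (TP·TN − FP·FN) / √((TP+FP)(TP+FN)(TN+FP)(TN+FN))
Numerator = 155·99 − 55·59 = 12100
Denominator = √(210·214·154·158) = √1093480080 = 33067.8103
MCC = 12100 / 33067.8103 = 0.3659

0.3659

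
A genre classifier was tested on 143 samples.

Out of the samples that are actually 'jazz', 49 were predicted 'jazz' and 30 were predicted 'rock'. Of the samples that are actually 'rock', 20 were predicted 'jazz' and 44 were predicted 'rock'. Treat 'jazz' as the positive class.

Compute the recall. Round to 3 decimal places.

0.620

Recall = TP/(TP+FN) = 49/(49+30) = 49/79 = 0.620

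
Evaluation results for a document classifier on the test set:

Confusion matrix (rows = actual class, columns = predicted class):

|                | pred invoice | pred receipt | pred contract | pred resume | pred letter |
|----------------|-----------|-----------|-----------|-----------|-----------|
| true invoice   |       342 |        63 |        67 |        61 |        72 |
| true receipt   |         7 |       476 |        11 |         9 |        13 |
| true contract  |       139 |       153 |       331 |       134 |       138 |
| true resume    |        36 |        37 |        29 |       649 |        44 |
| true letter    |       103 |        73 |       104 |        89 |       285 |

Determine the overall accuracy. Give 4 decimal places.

0.6012

Accuracy = trace / total = (342+476+331+649+285=2083) / 3465 = 2083/3465 = 0.6012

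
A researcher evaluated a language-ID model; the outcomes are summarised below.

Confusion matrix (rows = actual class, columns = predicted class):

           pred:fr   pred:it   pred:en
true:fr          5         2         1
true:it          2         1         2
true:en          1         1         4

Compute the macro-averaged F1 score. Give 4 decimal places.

Per-class F1 score (2·TP/(2·TP+FP+FN)):
  fr: TP=5, FP=2+1=3, FN=2+1=3 → 10/16 = 0.62500
  it: TP=1, FP=2+1=3, FN=2+2=4 → 2/9 = 0.22222
  en: TP=4, FP=1+2=3, FN=1+1=2 → 8/13 = 0.61538
Macro-F1 score = mean = (0.62500 + 0.22222 + 0.61538) / 3 = 0.4875

0.4875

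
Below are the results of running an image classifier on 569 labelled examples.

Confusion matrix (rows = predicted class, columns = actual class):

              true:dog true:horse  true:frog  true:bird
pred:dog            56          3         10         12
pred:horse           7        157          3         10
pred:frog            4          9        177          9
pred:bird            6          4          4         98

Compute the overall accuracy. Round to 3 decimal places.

Accuracy = trace / total = (56+157+177+98=488) / 569 = 488/569 = 0.858

0.858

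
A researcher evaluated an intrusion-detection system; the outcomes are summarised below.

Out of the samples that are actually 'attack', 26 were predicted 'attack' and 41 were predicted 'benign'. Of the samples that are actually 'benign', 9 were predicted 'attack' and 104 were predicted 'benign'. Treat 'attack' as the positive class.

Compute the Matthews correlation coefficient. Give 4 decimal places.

MCC = (TP·TN − FP·FN) / √((TP+FP)(TP+FN)(TN+FP)(TN+FN))
Numerator = 26·104 − 9·41 = 2335
Denominator = √(35·67·113·145) = √38422825 = 6198.6148
MCC = 2335 / 6198.6148 = 0.3767

0.3767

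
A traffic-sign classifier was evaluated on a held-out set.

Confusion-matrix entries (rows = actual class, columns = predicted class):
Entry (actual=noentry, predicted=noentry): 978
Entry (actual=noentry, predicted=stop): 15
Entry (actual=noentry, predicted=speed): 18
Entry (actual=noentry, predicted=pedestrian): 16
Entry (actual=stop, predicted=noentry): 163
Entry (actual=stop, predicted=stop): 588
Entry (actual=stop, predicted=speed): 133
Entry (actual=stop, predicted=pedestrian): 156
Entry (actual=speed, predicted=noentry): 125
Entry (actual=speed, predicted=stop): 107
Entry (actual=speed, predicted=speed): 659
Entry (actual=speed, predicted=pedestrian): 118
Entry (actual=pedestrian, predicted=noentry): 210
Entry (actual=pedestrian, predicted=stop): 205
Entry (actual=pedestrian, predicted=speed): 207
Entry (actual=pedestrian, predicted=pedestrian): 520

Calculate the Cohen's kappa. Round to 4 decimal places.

0.5354

Observed agreement pₒ = trace/N = 2745/4218 = 0.65078
Expected agreement pₑ = Σ (rowᵢ·colᵢ)/N² = (1027·1476 + 1040·915 + 1009·1017 + 1142·810)/4218² = 0.24836
κ = (pₒ − pₑ)/(1 − pₑ) = (0.65078 − 0.24836)/(1 − 0.24836) = 0.5354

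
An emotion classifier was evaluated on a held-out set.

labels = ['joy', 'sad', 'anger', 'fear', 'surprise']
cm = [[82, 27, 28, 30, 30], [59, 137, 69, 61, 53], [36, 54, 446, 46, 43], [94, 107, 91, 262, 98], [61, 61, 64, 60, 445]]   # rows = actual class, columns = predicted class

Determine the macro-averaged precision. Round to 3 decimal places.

Per-class precision (TP/(TP+FP)):
  joy: TP=82, FP=59+36+94+61=250 → 82/332 = 0.2470
  sad: TP=137, FP=27+54+107+61=249 → 137/386 = 0.3549
  anger: TP=446, FP=28+69+91+64=252 → 446/698 = 0.6390
  fear: TP=262, FP=30+61+46+60=197 → 262/459 = 0.5708
  surprise: TP=445, FP=30+53+43+98=224 → 445/669 = 0.6652
Macro-precision = mean = (0.2470 + 0.3549 + 0.6390 + 0.5708 + 0.6652) / 5 = 0.495

0.495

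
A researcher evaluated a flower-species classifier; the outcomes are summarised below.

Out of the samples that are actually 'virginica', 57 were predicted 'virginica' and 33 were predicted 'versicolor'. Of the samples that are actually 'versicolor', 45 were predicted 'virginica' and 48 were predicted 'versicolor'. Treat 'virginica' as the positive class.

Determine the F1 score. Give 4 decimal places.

Precision = TP/(TP+FP) = 57/102 = 0.5588
Recall = TP/(TP+FN) = 57/90 = 0.6333
F1 = 2·TP/(2·TP+FP+FN) = 114/192 = 0.5938

0.5938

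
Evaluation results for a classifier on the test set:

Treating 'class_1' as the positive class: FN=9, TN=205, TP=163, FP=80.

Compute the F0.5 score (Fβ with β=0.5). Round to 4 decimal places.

Fβ = (1+β²)·TP / ((1+β²)·TP + β²·FN + FP), with β²=1/4
= 1.25·163 / (1.25·163 + 0.25·9 + 80) = 0.7124

0.7124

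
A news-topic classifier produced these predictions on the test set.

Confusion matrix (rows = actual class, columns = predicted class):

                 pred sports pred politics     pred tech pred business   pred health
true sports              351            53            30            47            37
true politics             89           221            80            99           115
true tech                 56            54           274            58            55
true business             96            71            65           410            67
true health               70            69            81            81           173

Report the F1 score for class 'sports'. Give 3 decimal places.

0.595

F1 score = 2·TP/(2·TP+FP+FN).
sports: TP=351, FP=89+56+96+70=311, FN=53+30+47+37=167 → 702/1180 = 0.5949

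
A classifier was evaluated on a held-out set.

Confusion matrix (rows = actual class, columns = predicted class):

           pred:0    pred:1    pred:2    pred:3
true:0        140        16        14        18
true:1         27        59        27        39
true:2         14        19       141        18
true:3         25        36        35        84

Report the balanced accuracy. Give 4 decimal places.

0.5835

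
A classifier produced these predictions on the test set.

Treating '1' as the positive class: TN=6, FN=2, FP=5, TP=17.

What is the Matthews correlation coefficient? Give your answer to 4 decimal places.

0.4797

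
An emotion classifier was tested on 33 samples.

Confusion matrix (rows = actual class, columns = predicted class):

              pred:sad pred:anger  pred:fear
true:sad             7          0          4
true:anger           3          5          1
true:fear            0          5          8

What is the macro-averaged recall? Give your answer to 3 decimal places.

0.602

Per-class recall (TP/(TP+FN)):
  sad: TP=7, FN=0+4=4 → 7/11 = 0.6364
  anger: TP=5, FN=3+1=4 → 5/9 = 0.5556
  fear: TP=8, FN=0+5=5 → 8/13 = 0.6154
Macro-recall = mean = (0.6364 + 0.5556 + 0.6154) / 3 = 0.602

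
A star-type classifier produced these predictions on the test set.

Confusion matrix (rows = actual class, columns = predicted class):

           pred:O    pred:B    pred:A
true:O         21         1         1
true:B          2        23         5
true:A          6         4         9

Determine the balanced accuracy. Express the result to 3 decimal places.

Balanced accuracy = mean of per-class recall.
  O: recall = 21/23 = 0.9130
  B: recall = 23/30 = 0.7667
  A: recall = 9/19 = 0.4737
Mean = (0.9130 + 0.7667 + 0.4737) / 3 = 0.718

0.718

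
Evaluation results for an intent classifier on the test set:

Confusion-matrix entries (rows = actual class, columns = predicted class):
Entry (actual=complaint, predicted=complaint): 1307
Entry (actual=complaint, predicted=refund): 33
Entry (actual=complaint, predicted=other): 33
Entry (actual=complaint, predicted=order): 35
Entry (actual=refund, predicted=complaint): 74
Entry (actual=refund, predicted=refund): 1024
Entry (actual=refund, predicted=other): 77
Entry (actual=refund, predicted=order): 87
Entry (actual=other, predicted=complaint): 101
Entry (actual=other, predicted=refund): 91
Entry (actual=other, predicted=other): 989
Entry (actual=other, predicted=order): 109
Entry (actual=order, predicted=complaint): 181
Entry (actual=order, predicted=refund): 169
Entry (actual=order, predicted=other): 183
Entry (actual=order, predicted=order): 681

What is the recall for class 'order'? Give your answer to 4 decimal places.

0.5610

Treat 'order' as positive and all other classes as negative.
recall = TP/(TP+FN).
order: TP=681, FN=181+169+183=533 → 681/1214 = 0.56096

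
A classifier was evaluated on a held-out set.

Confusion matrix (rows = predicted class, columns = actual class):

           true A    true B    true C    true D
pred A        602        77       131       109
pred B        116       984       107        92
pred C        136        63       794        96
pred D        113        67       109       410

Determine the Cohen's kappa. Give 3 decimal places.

Observed agreement pₒ = trace/N = 2790/4006 = 0.6965
Expected agreement pₑ = Σ (rowᵢ·colᵢ)/N² = (967·919 + 1191·1299 + 1141·1089 + 707·699)/4006² = 0.2600
κ = (pₒ − pₑ)/(1 − pₑ) = (0.6965 − 0.2600)/(1 − 0.2600) = 0.590

0.590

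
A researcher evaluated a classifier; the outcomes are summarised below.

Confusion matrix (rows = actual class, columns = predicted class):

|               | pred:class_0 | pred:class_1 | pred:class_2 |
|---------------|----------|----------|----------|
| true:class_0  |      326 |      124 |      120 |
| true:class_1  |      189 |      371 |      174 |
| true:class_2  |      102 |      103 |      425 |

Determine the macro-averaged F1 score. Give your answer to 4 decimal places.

0.5788

Per-class F1 score (2·TP/(2·TP+FP+FN)):
  class_0: TP=326, FP=189+102=291, FN=124+120=244 → 652/1187 = 0.54928
  class_1: TP=371, FP=124+103=227, FN=189+174=363 → 742/1332 = 0.55706
  class_2: TP=425, FP=120+174=294, FN=102+103=205 → 850/1349 = 0.63010
Macro-F1 score = mean = (0.54928 + 0.55706 + 0.63010) / 3 = 0.5788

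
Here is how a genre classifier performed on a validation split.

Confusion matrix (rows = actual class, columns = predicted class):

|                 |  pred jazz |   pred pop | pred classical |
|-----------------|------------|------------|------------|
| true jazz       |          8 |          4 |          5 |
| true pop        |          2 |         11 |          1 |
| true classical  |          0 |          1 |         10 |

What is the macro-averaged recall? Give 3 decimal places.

0.722

Per-class recall (TP/(TP+FN)):
  jazz: TP=8, FN=4+5=9 → 8/17 = 0.4706
  pop: TP=11, FN=2+1=3 → 11/14 = 0.7857
  classical: TP=10, FN=0+1=1 → 10/11 = 0.9091
Macro-recall = mean = (0.4706 + 0.7857 + 0.9091) / 3 = 0.722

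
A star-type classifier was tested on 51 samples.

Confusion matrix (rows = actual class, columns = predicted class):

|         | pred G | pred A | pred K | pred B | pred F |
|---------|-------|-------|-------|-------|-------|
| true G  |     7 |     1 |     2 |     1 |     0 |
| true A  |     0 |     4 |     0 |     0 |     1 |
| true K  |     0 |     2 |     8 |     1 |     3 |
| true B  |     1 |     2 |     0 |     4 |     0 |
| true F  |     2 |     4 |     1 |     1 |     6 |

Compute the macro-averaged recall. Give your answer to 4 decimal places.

Per-class recall (TP/(TP+FN)):
  G: TP=7, FN=1+2+1+0=4 → 7/11 = 0.63636
  A: TP=4, FN=0+0+0+1=1 → 4/5 = 0.80000
  K: TP=8, FN=0+2+1+3=6 → 8/14 = 0.57143
  B: TP=4, FN=1+2+0+0=3 → 4/7 = 0.57143
  F: TP=6, FN=2+4+1+1=8 → 6/14 = 0.42857
Macro-recall = mean = (0.63636 + 0.80000 + 0.57143 + 0.57143 + 0.42857) / 5 = 0.6016

0.6016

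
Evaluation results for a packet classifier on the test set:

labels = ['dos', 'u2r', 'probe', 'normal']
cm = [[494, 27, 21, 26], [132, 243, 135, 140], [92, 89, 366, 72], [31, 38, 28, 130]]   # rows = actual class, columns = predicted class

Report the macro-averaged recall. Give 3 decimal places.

0.602

Per-class recall (TP/(TP+FN)):
  dos: TP=494, FN=27+21+26=74 → 494/568 = 0.8697
  u2r: TP=243, FN=132+135+140=407 → 243/650 = 0.3738
  probe: TP=366, FN=92+89+72=253 → 366/619 = 0.5913
  normal: TP=130, FN=31+38+28=97 → 130/227 = 0.5727
Macro-recall = mean = (0.8697 + 0.3738 + 0.5913 + 0.5727) / 4 = 0.602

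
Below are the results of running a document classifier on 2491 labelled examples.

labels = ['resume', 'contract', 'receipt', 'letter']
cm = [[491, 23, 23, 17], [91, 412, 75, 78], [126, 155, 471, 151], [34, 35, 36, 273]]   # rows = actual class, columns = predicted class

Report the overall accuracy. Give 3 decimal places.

0.661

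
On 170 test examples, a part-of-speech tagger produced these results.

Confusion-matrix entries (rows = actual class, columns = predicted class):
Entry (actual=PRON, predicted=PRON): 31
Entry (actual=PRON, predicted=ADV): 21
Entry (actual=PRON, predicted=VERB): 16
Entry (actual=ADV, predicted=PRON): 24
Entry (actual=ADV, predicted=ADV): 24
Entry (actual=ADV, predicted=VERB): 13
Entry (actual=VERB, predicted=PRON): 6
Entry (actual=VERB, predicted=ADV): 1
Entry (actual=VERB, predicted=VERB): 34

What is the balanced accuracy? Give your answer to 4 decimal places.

Balanced accuracy = mean of per-class recall.
  PRON: recall = 31/68 = 0.45588
  ADV: recall = 24/61 = 0.39344
  VERB: recall = 34/41 = 0.82927
Mean = (0.45588 + 0.39344 + 0.82927) / 3 = 0.5595

0.5595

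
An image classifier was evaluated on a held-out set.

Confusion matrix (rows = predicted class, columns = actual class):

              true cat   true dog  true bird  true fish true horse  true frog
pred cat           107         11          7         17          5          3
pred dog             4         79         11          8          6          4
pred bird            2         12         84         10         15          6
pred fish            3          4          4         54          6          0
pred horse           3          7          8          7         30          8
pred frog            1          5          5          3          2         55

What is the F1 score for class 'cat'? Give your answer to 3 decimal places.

F1 score = 2·TP/(2·TP+FP+FN).
cat: TP=107, FP=11+7+17+5+3=43, FN=4+2+3+3+1=13 → 214/270 = 0.7926

0.793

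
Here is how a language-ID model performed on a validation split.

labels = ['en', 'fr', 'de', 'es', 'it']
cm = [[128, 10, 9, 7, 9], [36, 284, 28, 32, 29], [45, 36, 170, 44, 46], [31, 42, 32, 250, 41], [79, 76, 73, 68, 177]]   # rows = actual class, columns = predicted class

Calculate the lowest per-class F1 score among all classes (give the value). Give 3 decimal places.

Per-class F1 score (2·TP/(2·TP+FP+FN)):
  en: TP=128, FP=36+45+31+79=191, FN=10+9+7+9=35 → 256/482 = 0.5311
  fr: TP=284, FP=10+36+42+76=164, FN=36+28+32+29=125 → 568/857 = 0.6628
  de: TP=170, FP=9+28+32+73=142, FN=45+36+44+46=171 → 340/653 = 0.5207
  es: TP=250, FP=7+32+44+68=151, FN=31+42+32+41=146 → 500/797 = 0.6274
  it: TP=177, FP=9+29+46+41=125, FN=79+76+73+68=296 → 354/775 = 0.4568
Lowest is class 'it' with F1 score = 0.457.

0.457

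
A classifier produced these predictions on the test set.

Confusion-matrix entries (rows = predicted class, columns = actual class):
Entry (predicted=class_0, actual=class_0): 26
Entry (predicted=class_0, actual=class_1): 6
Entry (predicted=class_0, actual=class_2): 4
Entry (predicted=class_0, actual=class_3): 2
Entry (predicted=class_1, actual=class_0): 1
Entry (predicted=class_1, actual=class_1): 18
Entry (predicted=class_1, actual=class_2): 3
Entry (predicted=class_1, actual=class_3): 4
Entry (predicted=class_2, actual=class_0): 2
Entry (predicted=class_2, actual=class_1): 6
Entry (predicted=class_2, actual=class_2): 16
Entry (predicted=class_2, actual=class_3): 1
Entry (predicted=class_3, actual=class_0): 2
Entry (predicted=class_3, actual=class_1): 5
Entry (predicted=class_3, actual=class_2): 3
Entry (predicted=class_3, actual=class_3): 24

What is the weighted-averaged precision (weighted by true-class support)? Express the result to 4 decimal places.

0.6826

Per-class precision (TP/(TP+FP)):
  class_0: TP=26, FP=6+4+2=12 → 26/38 = 0.68421
  class_1: TP=18, FP=1+3+4=8 → 18/26 = 0.69231
  class_2: TP=16, FP=2+6+1=9 → 16/25 = 0.64000
  class_3: TP=24, FP=2+5+3=10 → 24/34 = 0.70588
Weighted-precision = Σ (supportᵢ/N)·precisionᵢ with N=123: (31/123)·0.68421 + (35/123)·0.69231 + (26/123)·0.64000 + (31/123)·0.70588 = 0.6826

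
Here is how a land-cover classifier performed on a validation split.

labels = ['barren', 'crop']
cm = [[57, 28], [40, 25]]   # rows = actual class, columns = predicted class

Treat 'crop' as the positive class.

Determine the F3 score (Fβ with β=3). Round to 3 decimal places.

0.392

Fβ = (1+β²)·TP / ((1+β²)·TP + β²·FN + FP), with β²=9
= 10·25 / (10·25 + 9·40 + 28) = 0.392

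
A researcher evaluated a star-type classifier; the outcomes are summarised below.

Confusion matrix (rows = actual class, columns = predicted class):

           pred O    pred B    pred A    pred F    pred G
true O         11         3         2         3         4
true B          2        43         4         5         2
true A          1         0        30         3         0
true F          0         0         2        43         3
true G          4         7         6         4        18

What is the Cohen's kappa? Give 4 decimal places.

Observed agreement pₒ = trace/N = 145/200 = 0.72500
Expected agreement pₑ = Σ (rowᵢ·colᵢ)/N² = (23·18 + 56·53 + 34·44 + 48·58 + 39·27)/200² = 0.21788
κ = (pₒ − pₑ)/(1 − pₑ) = (0.72500 − 0.21788)/(1 − 0.21788) = 0.6484

0.6484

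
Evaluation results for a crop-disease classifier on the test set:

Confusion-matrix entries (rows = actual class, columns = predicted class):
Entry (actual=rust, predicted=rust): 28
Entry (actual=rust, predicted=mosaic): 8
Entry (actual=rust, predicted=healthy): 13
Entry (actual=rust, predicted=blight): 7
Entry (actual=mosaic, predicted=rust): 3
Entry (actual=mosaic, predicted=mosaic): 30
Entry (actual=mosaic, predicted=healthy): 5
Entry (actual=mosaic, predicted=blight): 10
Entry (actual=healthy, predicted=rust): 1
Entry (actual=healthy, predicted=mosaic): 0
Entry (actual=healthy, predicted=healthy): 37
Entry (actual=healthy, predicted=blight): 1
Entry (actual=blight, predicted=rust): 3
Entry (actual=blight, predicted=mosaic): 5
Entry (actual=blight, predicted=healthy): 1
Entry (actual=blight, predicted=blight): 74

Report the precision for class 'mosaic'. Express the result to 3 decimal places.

0.698

One-vs-rest for 'mosaic': TP = diagonal; FP = other classes predicted 'mosaic'; FN = 'mosaic' predicted as other.
precision = TP/(TP+FP).
mosaic: TP=30, FP=8+0+5=13 → 30/43 = 0.6977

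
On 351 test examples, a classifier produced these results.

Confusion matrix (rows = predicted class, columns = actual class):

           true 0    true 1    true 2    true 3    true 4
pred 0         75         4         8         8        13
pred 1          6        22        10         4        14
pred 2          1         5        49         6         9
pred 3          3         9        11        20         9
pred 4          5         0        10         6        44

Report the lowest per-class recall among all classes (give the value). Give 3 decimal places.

Per-class recall (TP/(TP+FN)):
  0: TP=75, FN=6+1+3+5=15 → 75/90 = 0.8333
  1: TP=22, FN=4+5+9+0=18 → 22/40 = 0.5500
  2: TP=49, FN=8+10+11+10=39 → 49/88 = 0.5568
  3: TP=20, FN=8+4+6+6=24 → 20/44 = 0.4545
  4: TP=44, FN=13+14+9+9=45 → 44/89 = 0.4944
Lowest is class '3' with recall = 0.455.

0.455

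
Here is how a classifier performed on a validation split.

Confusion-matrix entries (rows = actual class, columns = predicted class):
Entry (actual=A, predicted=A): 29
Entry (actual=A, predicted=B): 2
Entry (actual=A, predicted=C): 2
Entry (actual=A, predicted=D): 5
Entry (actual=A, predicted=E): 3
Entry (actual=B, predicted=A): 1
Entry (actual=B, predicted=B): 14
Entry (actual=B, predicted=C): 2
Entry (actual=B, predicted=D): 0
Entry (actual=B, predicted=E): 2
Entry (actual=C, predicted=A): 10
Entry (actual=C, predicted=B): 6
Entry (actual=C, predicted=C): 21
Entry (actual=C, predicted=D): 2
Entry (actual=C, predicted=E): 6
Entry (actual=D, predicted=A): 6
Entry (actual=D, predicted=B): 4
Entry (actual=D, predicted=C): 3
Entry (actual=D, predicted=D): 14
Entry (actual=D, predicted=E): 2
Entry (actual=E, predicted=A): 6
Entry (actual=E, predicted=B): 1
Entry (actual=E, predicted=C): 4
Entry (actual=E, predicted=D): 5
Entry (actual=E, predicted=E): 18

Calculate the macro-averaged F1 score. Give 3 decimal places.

0.568

Per-class F1 score (2·TP/(2·TP+FP+FN)):
  A: TP=29, FP=1+10+6+6=23, FN=2+2+5+3=12 → 58/93 = 0.6237
  B: TP=14, FP=2+6+4+1=13, FN=1+2+0+2=5 → 28/46 = 0.6087
  C: TP=21, FP=2+2+3+4=11, FN=10+6+2+6=24 → 42/77 = 0.5455
  D: TP=14, FP=5+0+2+5=12, FN=6+4+3+2=15 → 28/55 = 0.5091
  E: TP=18, FP=3+2+6+2=13, FN=6+1+4+5=16 → 36/65 = 0.5538
Macro-F1 score = mean = (0.6237 + 0.6087 + 0.5455 + 0.5091 + 0.5538) / 5 = 0.568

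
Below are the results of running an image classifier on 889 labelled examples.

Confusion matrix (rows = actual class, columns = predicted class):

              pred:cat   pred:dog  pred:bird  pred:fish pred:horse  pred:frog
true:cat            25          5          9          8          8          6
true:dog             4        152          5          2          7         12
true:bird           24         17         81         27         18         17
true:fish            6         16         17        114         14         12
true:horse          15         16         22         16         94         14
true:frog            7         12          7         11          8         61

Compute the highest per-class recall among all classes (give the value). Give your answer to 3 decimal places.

0.835

Per-class recall (TP/(TP+FN)):
  cat: TP=25, FN=5+9+8+8+6=36 → 25/61 = 0.4098
  dog: TP=152, FN=4+5+2+7+12=30 → 152/182 = 0.8352
  bird: TP=81, FN=24+17+27+18+17=103 → 81/184 = 0.4402
  fish: TP=114, FN=6+16+17+14+12=65 → 114/179 = 0.6369
  horse: TP=94, FN=15+16+22+16+14=83 → 94/177 = 0.5311
  frog: TP=61, FN=7+12+7+11+8=45 → 61/106 = 0.5755
Highest is class 'dog' with recall = 0.835.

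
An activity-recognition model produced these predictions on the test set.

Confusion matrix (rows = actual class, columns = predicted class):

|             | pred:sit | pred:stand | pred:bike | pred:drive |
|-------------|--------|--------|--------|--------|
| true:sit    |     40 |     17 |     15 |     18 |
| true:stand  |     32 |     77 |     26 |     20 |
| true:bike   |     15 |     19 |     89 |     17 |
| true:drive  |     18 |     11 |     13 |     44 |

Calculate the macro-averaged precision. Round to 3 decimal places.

Per-class precision (TP/(TP+FP)):
  sit: TP=40, FP=32+15+18=65 → 40/105 = 0.3810
  stand: TP=77, FP=17+19+11=47 → 77/124 = 0.6210
  bike: TP=89, FP=15+26+13=54 → 89/143 = 0.6224
  drive: TP=44, FP=18+20+17=55 → 44/99 = 0.4444
Macro-precision = mean = (0.3810 + 0.6210 + 0.6224 + 0.4444) / 4 = 0.517

0.517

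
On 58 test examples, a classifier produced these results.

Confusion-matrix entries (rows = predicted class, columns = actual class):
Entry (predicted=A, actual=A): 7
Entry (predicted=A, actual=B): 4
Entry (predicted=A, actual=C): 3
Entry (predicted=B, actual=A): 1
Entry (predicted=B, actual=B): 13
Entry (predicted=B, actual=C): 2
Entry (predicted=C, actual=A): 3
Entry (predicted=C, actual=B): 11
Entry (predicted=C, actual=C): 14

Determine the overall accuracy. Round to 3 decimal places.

Accuracy = trace / total = (7+13+14=34) / 58 = 34/58 = 0.586

0.586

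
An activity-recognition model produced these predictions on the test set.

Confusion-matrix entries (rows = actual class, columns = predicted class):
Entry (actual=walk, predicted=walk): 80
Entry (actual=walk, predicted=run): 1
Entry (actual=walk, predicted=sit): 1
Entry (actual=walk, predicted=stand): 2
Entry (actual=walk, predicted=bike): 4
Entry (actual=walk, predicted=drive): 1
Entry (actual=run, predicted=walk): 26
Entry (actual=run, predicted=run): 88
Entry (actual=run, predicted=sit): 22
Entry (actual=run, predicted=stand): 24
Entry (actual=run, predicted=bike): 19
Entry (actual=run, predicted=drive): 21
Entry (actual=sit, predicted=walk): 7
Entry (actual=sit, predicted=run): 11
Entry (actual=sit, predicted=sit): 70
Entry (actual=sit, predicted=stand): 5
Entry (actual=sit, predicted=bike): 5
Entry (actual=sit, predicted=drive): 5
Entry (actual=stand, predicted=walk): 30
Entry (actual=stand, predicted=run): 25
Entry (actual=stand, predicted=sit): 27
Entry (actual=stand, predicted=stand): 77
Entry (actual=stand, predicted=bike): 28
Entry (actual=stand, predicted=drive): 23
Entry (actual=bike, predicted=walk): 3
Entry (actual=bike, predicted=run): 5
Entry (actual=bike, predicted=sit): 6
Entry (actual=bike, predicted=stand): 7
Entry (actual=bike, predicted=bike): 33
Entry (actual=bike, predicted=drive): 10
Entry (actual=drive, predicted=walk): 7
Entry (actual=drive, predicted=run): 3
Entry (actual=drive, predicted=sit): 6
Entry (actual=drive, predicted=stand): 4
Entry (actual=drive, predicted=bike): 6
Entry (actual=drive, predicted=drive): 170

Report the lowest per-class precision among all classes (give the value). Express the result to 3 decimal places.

0.347

Per-class precision (TP/(TP+FP)):
  walk: TP=80, FP=26+7+30+3+7=73 → 80/153 = 0.5229
  run: TP=88, FP=1+11+25+5+3=45 → 88/133 = 0.6617
  sit: TP=70, FP=1+22+27+6+6=62 → 70/132 = 0.5303
  stand: TP=77, FP=2+24+5+7+4=42 → 77/119 = 0.6471
  bike: TP=33, FP=4+19+5+28+6=62 → 33/95 = 0.3474
  drive: TP=170, FP=1+21+5+23+10=60 → 170/230 = 0.7391
Lowest is class 'bike' with precision = 0.347.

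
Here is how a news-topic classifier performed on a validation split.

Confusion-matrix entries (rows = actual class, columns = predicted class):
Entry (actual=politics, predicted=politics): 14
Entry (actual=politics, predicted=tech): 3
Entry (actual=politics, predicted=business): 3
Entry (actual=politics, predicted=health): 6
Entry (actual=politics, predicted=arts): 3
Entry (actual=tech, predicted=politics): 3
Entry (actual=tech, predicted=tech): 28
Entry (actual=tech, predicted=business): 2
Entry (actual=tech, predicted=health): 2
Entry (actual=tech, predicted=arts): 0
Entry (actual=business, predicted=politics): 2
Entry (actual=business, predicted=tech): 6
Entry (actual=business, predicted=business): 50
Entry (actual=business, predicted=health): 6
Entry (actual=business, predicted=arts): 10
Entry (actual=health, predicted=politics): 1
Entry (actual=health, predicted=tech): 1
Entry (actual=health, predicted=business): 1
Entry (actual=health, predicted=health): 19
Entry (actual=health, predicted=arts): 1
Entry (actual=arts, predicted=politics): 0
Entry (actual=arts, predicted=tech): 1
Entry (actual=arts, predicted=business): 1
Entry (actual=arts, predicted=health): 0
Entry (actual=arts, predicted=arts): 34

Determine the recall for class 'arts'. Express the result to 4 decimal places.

0.9444

Treat 'arts' as positive and all other classes as negative.
recall = TP/(TP+FN).
arts: TP=34, FN=0+1+1+0=2 → 34/36 = 0.94444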